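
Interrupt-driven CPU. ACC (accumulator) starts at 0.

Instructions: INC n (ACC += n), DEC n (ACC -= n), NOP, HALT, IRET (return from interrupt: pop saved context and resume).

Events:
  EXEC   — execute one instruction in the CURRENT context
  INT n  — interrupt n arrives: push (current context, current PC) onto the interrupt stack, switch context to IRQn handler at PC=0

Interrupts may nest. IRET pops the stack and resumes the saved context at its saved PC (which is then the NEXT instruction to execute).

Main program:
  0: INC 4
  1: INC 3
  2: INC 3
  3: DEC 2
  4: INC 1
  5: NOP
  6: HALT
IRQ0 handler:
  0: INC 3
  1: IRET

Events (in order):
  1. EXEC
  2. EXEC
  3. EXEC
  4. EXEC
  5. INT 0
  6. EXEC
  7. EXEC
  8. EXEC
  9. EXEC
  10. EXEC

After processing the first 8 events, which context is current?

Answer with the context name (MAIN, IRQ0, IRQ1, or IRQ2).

Event 1 (EXEC): [MAIN] PC=0: INC 4 -> ACC=4
Event 2 (EXEC): [MAIN] PC=1: INC 3 -> ACC=7
Event 3 (EXEC): [MAIN] PC=2: INC 3 -> ACC=10
Event 4 (EXEC): [MAIN] PC=3: DEC 2 -> ACC=8
Event 5 (INT 0): INT 0 arrives: push (MAIN, PC=4), enter IRQ0 at PC=0 (depth now 1)
Event 6 (EXEC): [IRQ0] PC=0: INC 3 -> ACC=11
Event 7 (EXEC): [IRQ0] PC=1: IRET -> resume MAIN at PC=4 (depth now 0)
Event 8 (EXEC): [MAIN] PC=4: INC 1 -> ACC=12

Answer: MAIN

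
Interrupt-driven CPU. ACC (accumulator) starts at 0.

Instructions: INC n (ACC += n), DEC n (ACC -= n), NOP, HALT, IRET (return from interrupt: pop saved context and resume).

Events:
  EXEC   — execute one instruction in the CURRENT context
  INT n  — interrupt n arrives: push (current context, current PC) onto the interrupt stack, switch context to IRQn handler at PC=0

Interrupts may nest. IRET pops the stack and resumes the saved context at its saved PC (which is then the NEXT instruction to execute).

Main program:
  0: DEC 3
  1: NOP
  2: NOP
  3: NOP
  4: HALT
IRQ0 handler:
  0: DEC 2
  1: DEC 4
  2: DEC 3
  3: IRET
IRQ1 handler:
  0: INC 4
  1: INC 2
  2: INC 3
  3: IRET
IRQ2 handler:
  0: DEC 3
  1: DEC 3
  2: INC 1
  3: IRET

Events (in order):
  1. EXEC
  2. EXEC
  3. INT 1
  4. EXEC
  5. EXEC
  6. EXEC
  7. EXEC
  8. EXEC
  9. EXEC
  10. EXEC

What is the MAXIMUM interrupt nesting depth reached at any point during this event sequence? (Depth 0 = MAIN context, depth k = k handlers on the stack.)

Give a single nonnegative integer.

Answer: 1

Derivation:
Event 1 (EXEC): [MAIN] PC=0: DEC 3 -> ACC=-3 [depth=0]
Event 2 (EXEC): [MAIN] PC=1: NOP [depth=0]
Event 3 (INT 1): INT 1 arrives: push (MAIN, PC=2), enter IRQ1 at PC=0 (depth now 1) [depth=1]
Event 4 (EXEC): [IRQ1] PC=0: INC 4 -> ACC=1 [depth=1]
Event 5 (EXEC): [IRQ1] PC=1: INC 2 -> ACC=3 [depth=1]
Event 6 (EXEC): [IRQ1] PC=2: INC 3 -> ACC=6 [depth=1]
Event 7 (EXEC): [IRQ1] PC=3: IRET -> resume MAIN at PC=2 (depth now 0) [depth=0]
Event 8 (EXEC): [MAIN] PC=2: NOP [depth=0]
Event 9 (EXEC): [MAIN] PC=3: NOP [depth=0]
Event 10 (EXEC): [MAIN] PC=4: HALT [depth=0]
Max depth observed: 1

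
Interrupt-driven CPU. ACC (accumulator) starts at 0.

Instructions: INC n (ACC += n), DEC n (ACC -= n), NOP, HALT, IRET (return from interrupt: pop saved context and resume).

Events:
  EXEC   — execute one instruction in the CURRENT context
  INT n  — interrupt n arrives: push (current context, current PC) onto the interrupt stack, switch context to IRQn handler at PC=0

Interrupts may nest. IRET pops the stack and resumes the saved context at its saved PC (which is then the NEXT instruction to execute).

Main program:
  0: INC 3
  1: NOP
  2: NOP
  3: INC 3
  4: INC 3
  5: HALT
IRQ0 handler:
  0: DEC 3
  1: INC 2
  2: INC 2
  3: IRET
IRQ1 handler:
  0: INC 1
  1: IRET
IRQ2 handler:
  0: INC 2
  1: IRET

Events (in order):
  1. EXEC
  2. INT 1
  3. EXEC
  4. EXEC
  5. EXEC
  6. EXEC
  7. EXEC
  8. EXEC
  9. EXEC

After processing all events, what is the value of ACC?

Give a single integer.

Event 1 (EXEC): [MAIN] PC=0: INC 3 -> ACC=3
Event 2 (INT 1): INT 1 arrives: push (MAIN, PC=1), enter IRQ1 at PC=0 (depth now 1)
Event 3 (EXEC): [IRQ1] PC=0: INC 1 -> ACC=4
Event 4 (EXEC): [IRQ1] PC=1: IRET -> resume MAIN at PC=1 (depth now 0)
Event 5 (EXEC): [MAIN] PC=1: NOP
Event 6 (EXEC): [MAIN] PC=2: NOP
Event 7 (EXEC): [MAIN] PC=3: INC 3 -> ACC=7
Event 8 (EXEC): [MAIN] PC=4: INC 3 -> ACC=10
Event 9 (EXEC): [MAIN] PC=5: HALT

Answer: 10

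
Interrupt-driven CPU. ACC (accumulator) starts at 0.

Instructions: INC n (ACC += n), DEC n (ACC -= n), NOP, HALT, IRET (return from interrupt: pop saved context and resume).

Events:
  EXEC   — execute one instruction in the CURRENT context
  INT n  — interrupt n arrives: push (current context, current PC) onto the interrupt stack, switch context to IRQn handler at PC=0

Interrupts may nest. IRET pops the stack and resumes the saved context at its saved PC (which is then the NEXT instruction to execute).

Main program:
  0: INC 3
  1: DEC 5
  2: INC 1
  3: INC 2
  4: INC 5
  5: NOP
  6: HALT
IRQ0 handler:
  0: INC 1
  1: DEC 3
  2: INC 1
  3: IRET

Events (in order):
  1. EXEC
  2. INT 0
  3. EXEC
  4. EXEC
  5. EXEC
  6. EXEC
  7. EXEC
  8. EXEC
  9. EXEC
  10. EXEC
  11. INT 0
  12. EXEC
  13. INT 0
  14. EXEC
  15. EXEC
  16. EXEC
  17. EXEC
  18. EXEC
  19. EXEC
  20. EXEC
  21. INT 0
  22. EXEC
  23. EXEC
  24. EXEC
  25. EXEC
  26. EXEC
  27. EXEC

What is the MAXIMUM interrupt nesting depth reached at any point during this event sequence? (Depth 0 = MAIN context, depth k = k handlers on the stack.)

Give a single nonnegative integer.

Event 1 (EXEC): [MAIN] PC=0: INC 3 -> ACC=3 [depth=0]
Event 2 (INT 0): INT 0 arrives: push (MAIN, PC=1), enter IRQ0 at PC=0 (depth now 1) [depth=1]
Event 3 (EXEC): [IRQ0] PC=0: INC 1 -> ACC=4 [depth=1]
Event 4 (EXEC): [IRQ0] PC=1: DEC 3 -> ACC=1 [depth=1]
Event 5 (EXEC): [IRQ0] PC=2: INC 1 -> ACC=2 [depth=1]
Event 6 (EXEC): [IRQ0] PC=3: IRET -> resume MAIN at PC=1 (depth now 0) [depth=0]
Event 7 (EXEC): [MAIN] PC=1: DEC 5 -> ACC=-3 [depth=0]
Event 8 (EXEC): [MAIN] PC=2: INC 1 -> ACC=-2 [depth=0]
Event 9 (EXEC): [MAIN] PC=3: INC 2 -> ACC=0 [depth=0]
Event 10 (EXEC): [MAIN] PC=4: INC 5 -> ACC=5 [depth=0]
Event 11 (INT 0): INT 0 arrives: push (MAIN, PC=5), enter IRQ0 at PC=0 (depth now 1) [depth=1]
Event 12 (EXEC): [IRQ0] PC=0: INC 1 -> ACC=6 [depth=1]
Event 13 (INT 0): INT 0 arrives: push (IRQ0, PC=1), enter IRQ0 at PC=0 (depth now 2) [depth=2]
Event 14 (EXEC): [IRQ0] PC=0: INC 1 -> ACC=7 [depth=2]
Event 15 (EXEC): [IRQ0] PC=1: DEC 3 -> ACC=4 [depth=2]
Event 16 (EXEC): [IRQ0] PC=2: INC 1 -> ACC=5 [depth=2]
Event 17 (EXEC): [IRQ0] PC=3: IRET -> resume IRQ0 at PC=1 (depth now 1) [depth=1]
Event 18 (EXEC): [IRQ0] PC=1: DEC 3 -> ACC=2 [depth=1]
Event 19 (EXEC): [IRQ0] PC=2: INC 1 -> ACC=3 [depth=1]
Event 20 (EXEC): [IRQ0] PC=3: IRET -> resume MAIN at PC=5 (depth now 0) [depth=0]
Event 21 (INT 0): INT 0 arrives: push (MAIN, PC=5), enter IRQ0 at PC=0 (depth now 1) [depth=1]
Event 22 (EXEC): [IRQ0] PC=0: INC 1 -> ACC=4 [depth=1]
Event 23 (EXEC): [IRQ0] PC=1: DEC 3 -> ACC=1 [depth=1]
Event 24 (EXEC): [IRQ0] PC=2: INC 1 -> ACC=2 [depth=1]
Event 25 (EXEC): [IRQ0] PC=3: IRET -> resume MAIN at PC=5 (depth now 0) [depth=0]
Event 26 (EXEC): [MAIN] PC=5: NOP [depth=0]
Event 27 (EXEC): [MAIN] PC=6: HALT [depth=0]
Max depth observed: 2

Answer: 2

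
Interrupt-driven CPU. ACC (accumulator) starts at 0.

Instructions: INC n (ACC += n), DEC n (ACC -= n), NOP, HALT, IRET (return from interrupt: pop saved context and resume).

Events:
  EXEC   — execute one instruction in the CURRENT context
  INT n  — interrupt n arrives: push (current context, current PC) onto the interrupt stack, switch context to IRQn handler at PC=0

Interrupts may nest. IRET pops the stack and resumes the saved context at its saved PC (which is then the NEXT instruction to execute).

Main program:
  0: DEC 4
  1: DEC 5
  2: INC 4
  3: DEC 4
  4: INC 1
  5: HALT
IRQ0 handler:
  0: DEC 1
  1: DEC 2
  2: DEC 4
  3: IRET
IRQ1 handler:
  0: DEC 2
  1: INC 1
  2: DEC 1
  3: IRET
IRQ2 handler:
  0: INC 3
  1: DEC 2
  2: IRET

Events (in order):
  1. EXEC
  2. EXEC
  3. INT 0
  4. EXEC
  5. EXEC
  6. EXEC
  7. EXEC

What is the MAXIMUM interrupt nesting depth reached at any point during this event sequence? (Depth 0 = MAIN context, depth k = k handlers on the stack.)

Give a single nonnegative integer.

Answer: 1

Derivation:
Event 1 (EXEC): [MAIN] PC=0: DEC 4 -> ACC=-4 [depth=0]
Event 2 (EXEC): [MAIN] PC=1: DEC 5 -> ACC=-9 [depth=0]
Event 3 (INT 0): INT 0 arrives: push (MAIN, PC=2), enter IRQ0 at PC=0 (depth now 1) [depth=1]
Event 4 (EXEC): [IRQ0] PC=0: DEC 1 -> ACC=-10 [depth=1]
Event 5 (EXEC): [IRQ0] PC=1: DEC 2 -> ACC=-12 [depth=1]
Event 6 (EXEC): [IRQ0] PC=2: DEC 4 -> ACC=-16 [depth=1]
Event 7 (EXEC): [IRQ0] PC=3: IRET -> resume MAIN at PC=2 (depth now 0) [depth=0]
Max depth observed: 1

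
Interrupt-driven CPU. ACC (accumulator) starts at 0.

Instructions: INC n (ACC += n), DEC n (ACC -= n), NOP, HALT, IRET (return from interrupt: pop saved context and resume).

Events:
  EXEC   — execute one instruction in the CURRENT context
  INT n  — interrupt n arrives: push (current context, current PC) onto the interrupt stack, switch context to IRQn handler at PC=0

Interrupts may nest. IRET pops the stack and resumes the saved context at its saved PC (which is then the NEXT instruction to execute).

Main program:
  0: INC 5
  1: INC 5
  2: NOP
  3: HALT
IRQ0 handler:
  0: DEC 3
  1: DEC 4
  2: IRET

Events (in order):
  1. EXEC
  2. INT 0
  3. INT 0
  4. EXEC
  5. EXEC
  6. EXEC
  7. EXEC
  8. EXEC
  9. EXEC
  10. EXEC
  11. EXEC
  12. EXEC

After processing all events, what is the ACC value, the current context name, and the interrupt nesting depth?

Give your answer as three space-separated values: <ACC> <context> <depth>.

Event 1 (EXEC): [MAIN] PC=0: INC 5 -> ACC=5
Event 2 (INT 0): INT 0 arrives: push (MAIN, PC=1), enter IRQ0 at PC=0 (depth now 1)
Event 3 (INT 0): INT 0 arrives: push (IRQ0, PC=0), enter IRQ0 at PC=0 (depth now 2)
Event 4 (EXEC): [IRQ0] PC=0: DEC 3 -> ACC=2
Event 5 (EXEC): [IRQ0] PC=1: DEC 4 -> ACC=-2
Event 6 (EXEC): [IRQ0] PC=2: IRET -> resume IRQ0 at PC=0 (depth now 1)
Event 7 (EXEC): [IRQ0] PC=0: DEC 3 -> ACC=-5
Event 8 (EXEC): [IRQ0] PC=1: DEC 4 -> ACC=-9
Event 9 (EXEC): [IRQ0] PC=2: IRET -> resume MAIN at PC=1 (depth now 0)
Event 10 (EXEC): [MAIN] PC=1: INC 5 -> ACC=-4
Event 11 (EXEC): [MAIN] PC=2: NOP
Event 12 (EXEC): [MAIN] PC=3: HALT

Answer: -4 MAIN 0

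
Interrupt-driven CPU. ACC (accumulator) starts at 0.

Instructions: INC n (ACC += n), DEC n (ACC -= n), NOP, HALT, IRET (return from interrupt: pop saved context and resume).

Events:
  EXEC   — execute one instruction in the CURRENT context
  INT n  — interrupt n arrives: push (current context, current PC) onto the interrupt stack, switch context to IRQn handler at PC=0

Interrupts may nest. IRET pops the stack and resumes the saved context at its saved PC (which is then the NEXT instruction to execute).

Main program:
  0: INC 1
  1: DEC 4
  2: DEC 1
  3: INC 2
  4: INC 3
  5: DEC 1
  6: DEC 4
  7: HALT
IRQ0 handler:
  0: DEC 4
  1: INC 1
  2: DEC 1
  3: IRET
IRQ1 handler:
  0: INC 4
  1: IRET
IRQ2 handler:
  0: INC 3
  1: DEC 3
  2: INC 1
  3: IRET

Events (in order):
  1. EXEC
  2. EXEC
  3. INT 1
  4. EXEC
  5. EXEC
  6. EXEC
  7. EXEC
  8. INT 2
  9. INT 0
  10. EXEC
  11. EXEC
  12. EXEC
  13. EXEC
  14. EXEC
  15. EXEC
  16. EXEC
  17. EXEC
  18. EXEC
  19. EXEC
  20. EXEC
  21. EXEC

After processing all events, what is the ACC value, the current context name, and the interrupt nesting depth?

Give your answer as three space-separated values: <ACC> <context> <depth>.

Answer: -3 MAIN 0

Derivation:
Event 1 (EXEC): [MAIN] PC=0: INC 1 -> ACC=1
Event 2 (EXEC): [MAIN] PC=1: DEC 4 -> ACC=-3
Event 3 (INT 1): INT 1 arrives: push (MAIN, PC=2), enter IRQ1 at PC=0 (depth now 1)
Event 4 (EXEC): [IRQ1] PC=0: INC 4 -> ACC=1
Event 5 (EXEC): [IRQ1] PC=1: IRET -> resume MAIN at PC=2 (depth now 0)
Event 6 (EXEC): [MAIN] PC=2: DEC 1 -> ACC=0
Event 7 (EXEC): [MAIN] PC=3: INC 2 -> ACC=2
Event 8 (INT 2): INT 2 arrives: push (MAIN, PC=4), enter IRQ2 at PC=0 (depth now 1)
Event 9 (INT 0): INT 0 arrives: push (IRQ2, PC=0), enter IRQ0 at PC=0 (depth now 2)
Event 10 (EXEC): [IRQ0] PC=0: DEC 4 -> ACC=-2
Event 11 (EXEC): [IRQ0] PC=1: INC 1 -> ACC=-1
Event 12 (EXEC): [IRQ0] PC=2: DEC 1 -> ACC=-2
Event 13 (EXEC): [IRQ0] PC=3: IRET -> resume IRQ2 at PC=0 (depth now 1)
Event 14 (EXEC): [IRQ2] PC=0: INC 3 -> ACC=1
Event 15 (EXEC): [IRQ2] PC=1: DEC 3 -> ACC=-2
Event 16 (EXEC): [IRQ2] PC=2: INC 1 -> ACC=-1
Event 17 (EXEC): [IRQ2] PC=3: IRET -> resume MAIN at PC=4 (depth now 0)
Event 18 (EXEC): [MAIN] PC=4: INC 3 -> ACC=2
Event 19 (EXEC): [MAIN] PC=5: DEC 1 -> ACC=1
Event 20 (EXEC): [MAIN] PC=6: DEC 4 -> ACC=-3
Event 21 (EXEC): [MAIN] PC=7: HALT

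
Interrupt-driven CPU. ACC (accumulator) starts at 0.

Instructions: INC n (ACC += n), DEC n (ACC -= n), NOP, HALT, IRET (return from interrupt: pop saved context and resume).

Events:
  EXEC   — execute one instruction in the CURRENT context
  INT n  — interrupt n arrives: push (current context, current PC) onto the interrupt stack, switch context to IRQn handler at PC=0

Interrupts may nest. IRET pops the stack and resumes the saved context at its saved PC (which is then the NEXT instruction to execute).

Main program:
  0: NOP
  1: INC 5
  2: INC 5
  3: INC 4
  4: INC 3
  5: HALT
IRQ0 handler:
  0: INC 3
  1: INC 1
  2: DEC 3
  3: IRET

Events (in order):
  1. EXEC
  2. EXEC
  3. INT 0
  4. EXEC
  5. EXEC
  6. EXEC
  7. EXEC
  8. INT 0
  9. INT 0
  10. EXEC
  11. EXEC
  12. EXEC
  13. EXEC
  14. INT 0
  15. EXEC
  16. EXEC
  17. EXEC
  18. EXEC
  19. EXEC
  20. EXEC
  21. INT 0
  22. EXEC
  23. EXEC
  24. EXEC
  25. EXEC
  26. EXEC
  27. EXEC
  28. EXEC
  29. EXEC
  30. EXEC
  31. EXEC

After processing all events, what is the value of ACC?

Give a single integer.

Event 1 (EXEC): [MAIN] PC=0: NOP
Event 2 (EXEC): [MAIN] PC=1: INC 5 -> ACC=5
Event 3 (INT 0): INT 0 arrives: push (MAIN, PC=2), enter IRQ0 at PC=0 (depth now 1)
Event 4 (EXEC): [IRQ0] PC=0: INC 3 -> ACC=8
Event 5 (EXEC): [IRQ0] PC=1: INC 1 -> ACC=9
Event 6 (EXEC): [IRQ0] PC=2: DEC 3 -> ACC=6
Event 7 (EXEC): [IRQ0] PC=3: IRET -> resume MAIN at PC=2 (depth now 0)
Event 8 (INT 0): INT 0 arrives: push (MAIN, PC=2), enter IRQ0 at PC=0 (depth now 1)
Event 9 (INT 0): INT 0 arrives: push (IRQ0, PC=0), enter IRQ0 at PC=0 (depth now 2)
Event 10 (EXEC): [IRQ0] PC=0: INC 3 -> ACC=9
Event 11 (EXEC): [IRQ0] PC=1: INC 1 -> ACC=10
Event 12 (EXEC): [IRQ0] PC=2: DEC 3 -> ACC=7
Event 13 (EXEC): [IRQ0] PC=3: IRET -> resume IRQ0 at PC=0 (depth now 1)
Event 14 (INT 0): INT 0 arrives: push (IRQ0, PC=0), enter IRQ0 at PC=0 (depth now 2)
Event 15 (EXEC): [IRQ0] PC=0: INC 3 -> ACC=10
Event 16 (EXEC): [IRQ0] PC=1: INC 1 -> ACC=11
Event 17 (EXEC): [IRQ0] PC=2: DEC 3 -> ACC=8
Event 18 (EXEC): [IRQ0] PC=3: IRET -> resume IRQ0 at PC=0 (depth now 1)
Event 19 (EXEC): [IRQ0] PC=0: INC 3 -> ACC=11
Event 20 (EXEC): [IRQ0] PC=1: INC 1 -> ACC=12
Event 21 (INT 0): INT 0 arrives: push (IRQ0, PC=2), enter IRQ0 at PC=0 (depth now 2)
Event 22 (EXEC): [IRQ0] PC=0: INC 3 -> ACC=15
Event 23 (EXEC): [IRQ0] PC=1: INC 1 -> ACC=16
Event 24 (EXEC): [IRQ0] PC=2: DEC 3 -> ACC=13
Event 25 (EXEC): [IRQ0] PC=3: IRET -> resume IRQ0 at PC=2 (depth now 1)
Event 26 (EXEC): [IRQ0] PC=2: DEC 3 -> ACC=10
Event 27 (EXEC): [IRQ0] PC=3: IRET -> resume MAIN at PC=2 (depth now 0)
Event 28 (EXEC): [MAIN] PC=2: INC 5 -> ACC=15
Event 29 (EXEC): [MAIN] PC=3: INC 4 -> ACC=19
Event 30 (EXEC): [MAIN] PC=4: INC 3 -> ACC=22
Event 31 (EXEC): [MAIN] PC=5: HALT

Answer: 22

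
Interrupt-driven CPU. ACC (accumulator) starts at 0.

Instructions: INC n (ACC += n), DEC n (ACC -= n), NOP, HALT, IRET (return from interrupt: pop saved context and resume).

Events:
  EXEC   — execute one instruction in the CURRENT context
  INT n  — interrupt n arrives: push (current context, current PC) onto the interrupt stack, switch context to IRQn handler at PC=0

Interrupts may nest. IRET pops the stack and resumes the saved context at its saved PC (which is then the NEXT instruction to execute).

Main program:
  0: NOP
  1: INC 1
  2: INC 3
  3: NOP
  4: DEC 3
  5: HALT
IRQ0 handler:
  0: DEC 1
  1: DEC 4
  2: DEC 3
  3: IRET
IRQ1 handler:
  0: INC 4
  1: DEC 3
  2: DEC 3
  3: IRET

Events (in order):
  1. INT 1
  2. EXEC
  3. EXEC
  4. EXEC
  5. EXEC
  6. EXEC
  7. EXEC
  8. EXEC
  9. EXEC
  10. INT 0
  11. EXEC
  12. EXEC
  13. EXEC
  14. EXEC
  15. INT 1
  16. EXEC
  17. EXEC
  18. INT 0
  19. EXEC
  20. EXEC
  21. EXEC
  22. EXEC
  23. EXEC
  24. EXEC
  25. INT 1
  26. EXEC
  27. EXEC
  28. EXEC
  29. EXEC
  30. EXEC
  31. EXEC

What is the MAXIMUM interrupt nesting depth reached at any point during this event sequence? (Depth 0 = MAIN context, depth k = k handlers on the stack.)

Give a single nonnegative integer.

Answer: 2

Derivation:
Event 1 (INT 1): INT 1 arrives: push (MAIN, PC=0), enter IRQ1 at PC=0 (depth now 1) [depth=1]
Event 2 (EXEC): [IRQ1] PC=0: INC 4 -> ACC=4 [depth=1]
Event 3 (EXEC): [IRQ1] PC=1: DEC 3 -> ACC=1 [depth=1]
Event 4 (EXEC): [IRQ1] PC=2: DEC 3 -> ACC=-2 [depth=1]
Event 5 (EXEC): [IRQ1] PC=3: IRET -> resume MAIN at PC=0 (depth now 0) [depth=0]
Event 6 (EXEC): [MAIN] PC=0: NOP [depth=0]
Event 7 (EXEC): [MAIN] PC=1: INC 1 -> ACC=-1 [depth=0]
Event 8 (EXEC): [MAIN] PC=2: INC 3 -> ACC=2 [depth=0]
Event 9 (EXEC): [MAIN] PC=3: NOP [depth=0]
Event 10 (INT 0): INT 0 arrives: push (MAIN, PC=4), enter IRQ0 at PC=0 (depth now 1) [depth=1]
Event 11 (EXEC): [IRQ0] PC=0: DEC 1 -> ACC=1 [depth=1]
Event 12 (EXEC): [IRQ0] PC=1: DEC 4 -> ACC=-3 [depth=1]
Event 13 (EXEC): [IRQ0] PC=2: DEC 3 -> ACC=-6 [depth=1]
Event 14 (EXEC): [IRQ0] PC=3: IRET -> resume MAIN at PC=4 (depth now 0) [depth=0]
Event 15 (INT 1): INT 1 arrives: push (MAIN, PC=4), enter IRQ1 at PC=0 (depth now 1) [depth=1]
Event 16 (EXEC): [IRQ1] PC=0: INC 4 -> ACC=-2 [depth=1]
Event 17 (EXEC): [IRQ1] PC=1: DEC 3 -> ACC=-5 [depth=1]
Event 18 (INT 0): INT 0 arrives: push (IRQ1, PC=2), enter IRQ0 at PC=0 (depth now 2) [depth=2]
Event 19 (EXEC): [IRQ0] PC=0: DEC 1 -> ACC=-6 [depth=2]
Event 20 (EXEC): [IRQ0] PC=1: DEC 4 -> ACC=-10 [depth=2]
Event 21 (EXEC): [IRQ0] PC=2: DEC 3 -> ACC=-13 [depth=2]
Event 22 (EXEC): [IRQ0] PC=3: IRET -> resume IRQ1 at PC=2 (depth now 1) [depth=1]
Event 23 (EXEC): [IRQ1] PC=2: DEC 3 -> ACC=-16 [depth=1]
Event 24 (EXEC): [IRQ1] PC=3: IRET -> resume MAIN at PC=4 (depth now 0) [depth=0]
Event 25 (INT 1): INT 1 arrives: push (MAIN, PC=4), enter IRQ1 at PC=0 (depth now 1) [depth=1]
Event 26 (EXEC): [IRQ1] PC=0: INC 4 -> ACC=-12 [depth=1]
Event 27 (EXEC): [IRQ1] PC=1: DEC 3 -> ACC=-15 [depth=1]
Event 28 (EXEC): [IRQ1] PC=2: DEC 3 -> ACC=-18 [depth=1]
Event 29 (EXEC): [IRQ1] PC=3: IRET -> resume MAIN at PC=4 (depth now 0) [depth=0]
Event 30 (EXEC): [MAIN] PC=4: DEC 3 -> ACC=-21 [depth=0]
Event 31 (EXEC): [MAIN] PC=5: HALT [depth=0]
Max depth observed: 2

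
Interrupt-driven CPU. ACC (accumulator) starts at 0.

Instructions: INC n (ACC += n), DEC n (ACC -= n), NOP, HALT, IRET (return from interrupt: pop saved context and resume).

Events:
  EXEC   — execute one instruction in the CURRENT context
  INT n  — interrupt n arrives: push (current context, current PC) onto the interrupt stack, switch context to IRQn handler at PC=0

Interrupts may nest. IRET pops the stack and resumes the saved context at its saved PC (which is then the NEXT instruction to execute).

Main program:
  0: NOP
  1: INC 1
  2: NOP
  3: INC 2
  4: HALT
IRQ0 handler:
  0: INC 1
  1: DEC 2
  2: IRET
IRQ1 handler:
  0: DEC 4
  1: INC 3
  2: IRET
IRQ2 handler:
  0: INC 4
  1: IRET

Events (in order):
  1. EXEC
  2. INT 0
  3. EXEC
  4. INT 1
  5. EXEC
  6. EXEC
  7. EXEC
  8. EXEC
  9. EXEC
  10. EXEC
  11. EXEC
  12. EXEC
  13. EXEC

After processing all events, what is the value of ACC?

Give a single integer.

Answer: 1

Derivation:
Event 1 (EXEC): [MAIN] PC=0: NOP
Event 2 (INT 0): INT 0 arrives: push (MAIN, PC=1), enter IRQ0 at PC=0 (depth now 1)
Event 3 (EXEC): [IRQ0] PC=0: INC 1 -> ACC=1
Event 4 (INT 1): INT 1 arrives: push (IRQ0, PC=1), enter IRQ1 at PC=0 (depth now 2)
Event 5 (EXEC): [IRQ1] PC=0: DEC 4 -> ACC=-3
Event 6 (EXEC): [IRQ1] PC=1: INC 3 -> ACC=0
Event 7 (EXEC): [IRQ1] PC=2: IRET -> resume IRQ0 at PC=1 (depth now 1)
Event 8 (EXEC): [IRQ0] PC=1: DEC 2 -> ACC=-2
Event 9 (EXEC): [IRQ0] PC=2: IRET -> resume MAIN at PC=1 (depth now 0)
Event 10 (EXEC): [MAIN] PC=1: INC 1 -> ACC=-1
Event 11 (EXEC): [MAIN] PC=2: NOP
Event 12 (EXEC): [MAIN] PC=3: INC 2 -> ACC=1
Event 13 (EXEC): [MAIN] PC=4: HALT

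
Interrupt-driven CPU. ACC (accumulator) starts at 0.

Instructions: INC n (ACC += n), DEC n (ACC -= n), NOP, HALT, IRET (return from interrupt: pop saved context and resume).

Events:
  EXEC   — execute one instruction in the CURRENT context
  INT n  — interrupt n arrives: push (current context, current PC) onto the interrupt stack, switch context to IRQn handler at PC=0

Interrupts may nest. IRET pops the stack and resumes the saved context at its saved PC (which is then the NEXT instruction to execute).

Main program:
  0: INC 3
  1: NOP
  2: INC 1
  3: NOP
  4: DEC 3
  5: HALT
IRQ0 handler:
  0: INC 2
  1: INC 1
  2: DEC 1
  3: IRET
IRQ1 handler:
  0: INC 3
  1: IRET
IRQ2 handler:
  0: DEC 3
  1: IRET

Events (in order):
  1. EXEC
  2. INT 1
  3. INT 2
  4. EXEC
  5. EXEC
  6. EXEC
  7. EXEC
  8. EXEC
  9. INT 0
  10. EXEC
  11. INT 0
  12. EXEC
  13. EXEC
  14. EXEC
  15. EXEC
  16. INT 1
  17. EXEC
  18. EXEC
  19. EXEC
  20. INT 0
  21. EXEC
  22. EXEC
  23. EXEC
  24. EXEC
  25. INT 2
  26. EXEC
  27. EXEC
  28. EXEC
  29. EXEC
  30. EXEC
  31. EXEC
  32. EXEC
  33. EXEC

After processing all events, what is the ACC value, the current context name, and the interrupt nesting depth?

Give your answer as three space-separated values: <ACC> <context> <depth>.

Event 1 (EXEC): [MAIN] PC=0: INC 3 -> ACC=3
Event 2 (INT 1): INT 1 arrives: push (MAIN, PC=1), enter IRQ1 at PC=0 (depth now 1)
Event 3 (INT 2): INT 2 arrives: push (IRQ1, PC=0), enter IRQ2 at PC=0 (depth now 2)
Event 4 (EXEC): [IRQ2] PC=0: DEC 3 -> ACC=0
Event 5 (EXEC): [IRQ2] PC=1: IRET -> resume IRQ1 at PC=0 (depth now 1)
Event 6 (EXEC): [IRQ1] PC=0: INC 3 -> ACC=3
Event 7 (EXEC): [IRQ1] PC=1: IRET -> resume MAIN at PC=1 (depth now 0)
Event 8 (EXEC): [MAIN] PC=1: NOP
Event 9 (INT 0): INT 0 arrives: push (MAIN, PC=2), enter IRQ0 at PC=0 (depth now 1)
Event 10 (EXEC): [IRQ0] PC=0: INC 2 -> ACC=5
Event 11 (INT 0): INT 0 arrives: push (IRQ0, PC=1), enter IRQ0 at PC=0 (depth now 2)
Event 12 (EXEC): [IRQ0] PC=0: INC 2 -> ACC=7
Event 13 (EXEC): [IRQ0] PC=1: INC 1 -> ACC=8
Event 14 (EXEC): [IRQ0] PC=2: DEC 1 -> ACC=7
Event 15 (EXEC): [IRQ0] PC=3: IRET -> resume IRQ0 at PC=1 (depth now 1)
Event 16 (INT 1): INT 1 arrives: push (IRQ0, PC=1), enter IRQ1 at PC=0 (depth now 2)
Event 17 (EXEC): [IRQ1] PC=0: INC 3 -> ACC=10
Event 18 (EXEC): [IRQ1] PC=1: IRET -> resume IRQ0 at PC=1 (depth now 1)
Event 19 (EXEC): [IRQ0] PC=1: INC 1 -> ACC=11
Event 20 (INT 0): INT 0 arrives: push (IRQ0, PC=2), enter IRQ0 at PC=0 (depth now 2)
Event 21 (EXEC): [IRQ0] PC=0: INC 2 -> ACC=13
Event 22 (EXEC): [IRQ0] PC=1: INC 1 -> ACC=14
Event 23 (EXEC): [IRQ0] PC=2: DEC 1 -> ACC=13
Event 24 (EXEC): [IRQ0] PC=3: IRET -> resume IRQ0 at PC=2 (depth now 1)
Event 25 (INT 2): INT 2 arrives: push (IRQ0, PC=2), enter IRQ2 at PC=0 (depth now 2)
Event 26 (EXEC): [IRQ2] PC=0: DEC 3 -> ACC=10
Event 27 (EXEC): [IRQ2] PC=1: IRET -> resume IRQ0 at PC=2 (depth now 1)
Event 28 (EXEC): [IRQ0] PC=2: DEC 1 -> ACC=9
Event 29 (EXEC): [IRQ0] PC=3: IRET -> resume MAIN at PC=2 (depth now 0)
Event 30 (EXEC): [MAIN] PC=2: INC 1 -> ACC=10
Event 31 (EXEC): [MAIN] PC=3: NOP
Event 32 (EXEC): [MAIN] PC=4: DEC 3 -> ACC=7
Event 33 (EXEC): [MAIN] PC=5: HALT

Answer: 7 MAIN 0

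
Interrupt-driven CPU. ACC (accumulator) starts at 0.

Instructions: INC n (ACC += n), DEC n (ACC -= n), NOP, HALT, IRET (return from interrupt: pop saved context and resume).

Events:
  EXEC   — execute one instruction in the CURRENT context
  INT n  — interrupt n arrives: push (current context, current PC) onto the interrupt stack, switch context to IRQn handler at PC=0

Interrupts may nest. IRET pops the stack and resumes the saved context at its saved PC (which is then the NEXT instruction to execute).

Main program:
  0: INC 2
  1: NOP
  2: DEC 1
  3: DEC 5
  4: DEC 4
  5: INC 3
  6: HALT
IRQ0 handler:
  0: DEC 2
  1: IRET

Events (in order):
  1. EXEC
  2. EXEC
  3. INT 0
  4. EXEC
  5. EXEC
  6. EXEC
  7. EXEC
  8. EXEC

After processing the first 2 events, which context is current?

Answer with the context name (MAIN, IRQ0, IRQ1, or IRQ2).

Answer: MAIN

Derivation:
Event 1 (EXEC): [MAIN] PC=0: INC 2 -> ACC=2
Event 2 (EXEC): [MAIN] PC=1: NOP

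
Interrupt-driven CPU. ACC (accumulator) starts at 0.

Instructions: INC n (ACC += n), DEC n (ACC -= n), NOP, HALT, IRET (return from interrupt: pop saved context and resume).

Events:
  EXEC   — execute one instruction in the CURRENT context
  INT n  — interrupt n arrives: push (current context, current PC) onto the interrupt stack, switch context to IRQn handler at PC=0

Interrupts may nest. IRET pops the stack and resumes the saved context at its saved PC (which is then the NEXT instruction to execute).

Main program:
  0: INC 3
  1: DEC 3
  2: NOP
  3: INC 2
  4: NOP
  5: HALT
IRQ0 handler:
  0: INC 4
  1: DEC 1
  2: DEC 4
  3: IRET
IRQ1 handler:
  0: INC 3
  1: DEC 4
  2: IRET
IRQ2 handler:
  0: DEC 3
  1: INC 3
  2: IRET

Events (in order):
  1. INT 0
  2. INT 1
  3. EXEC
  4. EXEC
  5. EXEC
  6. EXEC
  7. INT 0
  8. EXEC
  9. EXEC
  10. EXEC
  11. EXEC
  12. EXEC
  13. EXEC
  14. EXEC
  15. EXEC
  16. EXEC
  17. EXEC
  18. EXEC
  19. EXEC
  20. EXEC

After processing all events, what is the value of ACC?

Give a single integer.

Answer: -1

Derivation:
Event 1 (INT 0): INT 0 arrives: push (MAIN, PC=0), enter IRQ0 at PC=0 (depth now 1)
Event 2 (INT 1): INT 1 arrives: push (IRQ0, PC=0), enter IRQ1 at PC=0 (depth now 2)
Event 3 (EXEC): [IRQ1] PC=0: INC 3 -> ACC=3
Event 4 (EXEC): [IRQ1] PC=1: DEC 4 -> ACC=-1
Event 5 (EXEC): [IRQ1] PC=2: IRET -> resume IRQ0 at PC=0 (depth now 1)
Event 6 (EXEC): [IRQ0] PC=0: INC 4 -> ACC=3
Event 7 (INT 0): INT 0 arrives: push (IRQ0, PC=1), enter IRQ0 at PC=0 (depth now 2)
Event 8 (EXEC): [IRQ0] PC=0: INC 4 -> ACC=7
Event 9 (EXEC): [IRQ0] PC=1: DEC 1 -> ACC=6
Event 10 (EXEC): [IRQ0] PC=2: DEC 4 -> ACC=2
Event 11 (EXEC): [IRQ0] PC=3: IRET -> resume IRQ0 at PC=1 (depth now 1)
Event 12 (EXEC): [IRQ0] PC=1: DEC 1 -> ACC=1
Event 13 (EXEC): [IRQ0] PC=2: DEC 4 -> ACC=-3
Event 14 (EXEC): [IRQ0] PC=3: IRET -> resume MAIN at PC=0 (depth now 0)
Event 15 (EXEC): [MAIN] PC=0: INC 3 -> ACC=0
Event 16 (EXEC): [MAIN] PC=1: DEC 3 -> ACC=-3
Event 17 (EXEC): [MAIN] PC=2: NOP
Event 18 (EXEC): [MAIN] PC=3: INC 2 -> ACC=-1
Event 19 (EXEC): [MAIN] PC=4: NOP
Event 20 (EXEC): [MAIN] PC=5: HALT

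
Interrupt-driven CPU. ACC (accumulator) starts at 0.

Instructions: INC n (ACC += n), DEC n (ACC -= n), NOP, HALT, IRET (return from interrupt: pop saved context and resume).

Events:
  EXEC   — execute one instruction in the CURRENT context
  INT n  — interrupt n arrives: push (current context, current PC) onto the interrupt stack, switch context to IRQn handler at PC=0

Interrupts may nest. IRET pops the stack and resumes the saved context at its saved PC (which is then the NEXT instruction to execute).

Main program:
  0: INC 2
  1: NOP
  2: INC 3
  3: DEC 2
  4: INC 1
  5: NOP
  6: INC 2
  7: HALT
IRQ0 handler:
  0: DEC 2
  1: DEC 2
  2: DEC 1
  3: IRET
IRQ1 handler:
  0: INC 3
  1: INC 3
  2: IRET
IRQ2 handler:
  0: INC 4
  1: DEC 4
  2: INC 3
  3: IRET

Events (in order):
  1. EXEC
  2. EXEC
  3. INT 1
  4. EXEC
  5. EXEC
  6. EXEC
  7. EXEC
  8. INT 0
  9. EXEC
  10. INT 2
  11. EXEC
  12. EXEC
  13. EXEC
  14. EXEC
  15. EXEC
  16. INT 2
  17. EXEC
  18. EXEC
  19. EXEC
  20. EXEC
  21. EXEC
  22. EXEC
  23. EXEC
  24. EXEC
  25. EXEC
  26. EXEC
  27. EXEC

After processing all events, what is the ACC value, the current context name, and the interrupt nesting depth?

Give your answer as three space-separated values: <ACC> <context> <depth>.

Answer: 13 MAIN 0

Derivation:
Event 1 (EXEC): [MAIN] PC=0: INC 2 -> ACC=2
Event 2 (EXEC): [MAIN] PC=1: NOP
Event 3 (INT 1): INT 1 arrives: push (MAIN, PC=2), enter IRQ1 at PC=0 (depth now 1)
Event 4 (EXEC): [IRQ1] PC=0: INC 3 -> ACC=5
Event 5 (EXEC): [IRQ1] PC=1: INC 3 -> ACC=8
Event 6 (EXEC): [IRQ1] PC=2: IRET -> resume MAIN at PC=2 (depth now 0)
Event 7 (EXEC): [MAIN] PC=2: INC 3 -> ACC=11
Event 8 (INT 0): INT 0 arrives: push (MAIN, PC=3), enter IRQ0 at PC=0 (depth now 1)
Event 9 (EXEC): [IRQ0] PC=0: DEC 2 -> ACC=9
Event 10 (INT 2): INT 2 arrives: push (IRQ0, PC=1), enter IRQ2 at PC=0 (depth now 2)
Event 11 (EXEC): [IRQ2] PC=0: INC 4 -> ACC=13
Event 12 (EXEC): [IRQ2] PC=1: DEC 4 -> ACC=9
Event 13 (EXEC): [IRQ2] PC=2: INC 3 -> ACC=12
Event 14 (EXEC): [IRQ2] PC=3: IRET -> resume IRQ0 at PC=1 (depth now 1)
Event 15 (EXEC): [IRQ0] PC=1: DEC 2 -> ACC=10
Event 16 (INT 2): INT 2 arrives: push (IRQ0, PC=2), enter IRQ2 at PC=0 (depth now 2)
Event 17 (EXEC): [IRQ2] PC=0: INC 4 -> ACC=14
Event 18 (EXEC): [IRQ2] PC=1: DEC 4 -> ACC=10
Event 19 (EXEC): [IRQ2] PC=2: INC 3 -> ACC=13
Event 20 (EXEC): [IRQ2] PC=3: IRET -> resume IRQ0 at PC=2 (depth now 1)
Event 21 (EXEC): [IRQ0] PC=2: DEC 1 -> ACC=12
Event 22 (EXEC): [IRQ0] PC=3: IRET -> resume MAIN at PC=3 (depth now 0)
Event 23 (EXEC): [MAIN] PC=3: DEC 2 -> ACC=10
Event 24 (EXEC): [MAIN] PC=4: INC 1 -> ACC=11
Event 25 (EXEC): [MAIN] PC=5: NOP
Event 26 (EXEC): [MAIN] PC=6: INC 2 -> ACC=13
Event 27 (EXEC): [MAIN] PC=7: HALT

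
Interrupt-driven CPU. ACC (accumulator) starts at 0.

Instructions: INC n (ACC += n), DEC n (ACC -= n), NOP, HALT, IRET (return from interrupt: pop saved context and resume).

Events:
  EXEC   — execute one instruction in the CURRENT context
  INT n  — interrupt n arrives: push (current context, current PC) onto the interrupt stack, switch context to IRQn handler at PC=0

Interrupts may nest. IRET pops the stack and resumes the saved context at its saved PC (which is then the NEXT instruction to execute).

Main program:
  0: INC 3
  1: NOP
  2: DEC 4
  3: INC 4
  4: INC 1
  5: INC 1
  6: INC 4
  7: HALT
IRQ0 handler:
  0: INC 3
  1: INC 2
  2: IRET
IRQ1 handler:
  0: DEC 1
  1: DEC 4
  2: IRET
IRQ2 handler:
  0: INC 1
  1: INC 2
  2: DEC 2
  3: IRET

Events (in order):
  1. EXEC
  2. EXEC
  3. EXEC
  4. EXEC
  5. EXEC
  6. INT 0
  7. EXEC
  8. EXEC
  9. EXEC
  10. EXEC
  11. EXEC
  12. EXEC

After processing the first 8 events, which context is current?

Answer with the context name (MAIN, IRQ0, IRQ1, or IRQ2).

Event 1 (EXEC): [MAIN] PC=0: INC 3 -> ACC=3
Event 2 (EXEC): [MAIN] PC=1: NOP
Event 3 (EXEC): [MAIN] PC=2: DEC 4 -> ACC=-1
Event 4 (EXEC): [MAIN] PC=3: INC 4 -> ACC=3
Event 5 (EXEC): [MAIN] PC=4: INC 1 -> ACC=4
Event 6 (INT 0): INT 0 arrives: push (MAIN, PC=5), enter IRQ0 at PC=0 (depth now 1)
Event 7 (EXEC): [IRQ0] PC=0: INC 3 -> ACC=7
Event 8 (EXEC): [IRQ0] PC=1: INC 2 -> ACC=9

Answer: IRQ0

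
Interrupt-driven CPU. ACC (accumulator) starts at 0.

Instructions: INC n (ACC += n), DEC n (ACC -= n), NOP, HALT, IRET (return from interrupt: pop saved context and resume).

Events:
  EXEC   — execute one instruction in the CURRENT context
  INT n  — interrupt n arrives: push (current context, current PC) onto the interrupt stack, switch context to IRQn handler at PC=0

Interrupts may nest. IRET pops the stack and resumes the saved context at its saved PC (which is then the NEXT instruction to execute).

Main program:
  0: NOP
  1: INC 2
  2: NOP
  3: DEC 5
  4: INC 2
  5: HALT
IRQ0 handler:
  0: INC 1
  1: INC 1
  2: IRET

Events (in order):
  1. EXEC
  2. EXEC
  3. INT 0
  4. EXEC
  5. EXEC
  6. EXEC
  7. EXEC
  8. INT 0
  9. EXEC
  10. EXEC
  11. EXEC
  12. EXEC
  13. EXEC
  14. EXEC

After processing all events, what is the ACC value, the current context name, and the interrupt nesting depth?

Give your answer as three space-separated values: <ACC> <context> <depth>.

Event 1 (EXEC): [MAIN] PC=0: NOP
Event 2 (EXEC): [MAIN] PC=1: INC 2 -> ACC=2
Event 3 (INT 0): INT 0 arrives: push (MAIN, PC=2), enter IRQ0 at PC=0 (depth now 1)
Event 4 (EXEC): [IRQ0] PC=0: INC 1 -> ACC=3
Event 5 (EXEC): [IRQ0] PC=1: INC 1 -> ACC=4
Event 6 (EXEC): [IRQ0] PC=2: IRET -> resume MAIN at PC=2 (depth now 0)
Event 7 (EXEC): [MAIN] PC=2: NOP
Event 8 (INT 0): INT 0 arrives: push (MAIN, PC=3), enter IRQ0 at PC=0 (depth now 1)
Event 9 (EXEC): [IRQ0] PC=0: INC 1 -> ACC=5
Event 10 (EXEC): [IRQ0] PC=1: INC 1 -> ACC=6
Event 11 (EXEC): [IRQ0] PC=2: IRET -> resume MAIN at PC=3 (depth now 0)
Event 12 (EXEC): [MAIN] PC=3: DEC 5 -> ACC=1
Event 13 (EXEC): [MAIN] PC=4: INC 2 -> ACC=3
Event 14 (EXEC): [MAIN] PC=5: HALT

Answer: 3 MAIN 0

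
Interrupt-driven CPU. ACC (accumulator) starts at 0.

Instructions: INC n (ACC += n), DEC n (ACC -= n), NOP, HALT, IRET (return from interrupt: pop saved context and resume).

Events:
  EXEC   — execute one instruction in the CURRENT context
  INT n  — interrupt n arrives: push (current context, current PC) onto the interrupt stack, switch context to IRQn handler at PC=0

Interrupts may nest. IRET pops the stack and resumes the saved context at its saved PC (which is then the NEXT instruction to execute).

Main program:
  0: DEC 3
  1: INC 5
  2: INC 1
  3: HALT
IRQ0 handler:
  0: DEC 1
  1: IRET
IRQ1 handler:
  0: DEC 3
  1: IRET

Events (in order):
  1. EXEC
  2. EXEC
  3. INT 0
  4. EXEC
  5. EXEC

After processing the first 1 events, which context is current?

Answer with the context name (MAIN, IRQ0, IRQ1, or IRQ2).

Event 1 (EXEC): [MAIN] PC=0: DEC 3 -> ACC=-3

Answer: MAIN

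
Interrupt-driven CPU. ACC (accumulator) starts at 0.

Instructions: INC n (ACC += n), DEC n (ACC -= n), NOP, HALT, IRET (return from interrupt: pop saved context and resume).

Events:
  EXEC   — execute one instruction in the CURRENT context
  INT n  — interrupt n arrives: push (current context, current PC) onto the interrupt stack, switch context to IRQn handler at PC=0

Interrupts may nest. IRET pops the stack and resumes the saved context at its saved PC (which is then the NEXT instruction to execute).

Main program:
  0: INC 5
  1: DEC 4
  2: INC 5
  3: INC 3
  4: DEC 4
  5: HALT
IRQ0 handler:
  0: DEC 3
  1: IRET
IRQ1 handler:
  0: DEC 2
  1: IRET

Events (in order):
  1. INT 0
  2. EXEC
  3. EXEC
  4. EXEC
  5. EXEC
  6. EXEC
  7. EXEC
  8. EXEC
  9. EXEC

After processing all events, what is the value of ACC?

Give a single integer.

Answer: 2

Derivation:
Event 1 (INT 0): INT 0 arrives: push (MAIN, PC=0), enter IRQ0 at PC=0 (depth now 1)
Event 2 (EXEC): [IRQ0] PC=0: DEC 3 -> ACC=-3
Event 3 (EXEC): [IRQ0] PC=1: IRET -> resume MAIN at PC=0 (depth now 0)
Event 4 (EXEC): [MAIN] PC=0: INC 5 -> ACC=2
Event 5 (EXEC): [MAIN] PC=1: DEC 4 -> ACC=-2
Event 6 (EXEC): [MAIN] PC=2: INC 5 -> ACC=3
Event 7 (EXEC): [MAIN] PC=3: INC 3 -> ACC=6
Event 8 (EXEC): [MAIN] PC=4: DEC 4 -> ACC=2
Event 9 (EXEC): [MAIN] PC=5: HALT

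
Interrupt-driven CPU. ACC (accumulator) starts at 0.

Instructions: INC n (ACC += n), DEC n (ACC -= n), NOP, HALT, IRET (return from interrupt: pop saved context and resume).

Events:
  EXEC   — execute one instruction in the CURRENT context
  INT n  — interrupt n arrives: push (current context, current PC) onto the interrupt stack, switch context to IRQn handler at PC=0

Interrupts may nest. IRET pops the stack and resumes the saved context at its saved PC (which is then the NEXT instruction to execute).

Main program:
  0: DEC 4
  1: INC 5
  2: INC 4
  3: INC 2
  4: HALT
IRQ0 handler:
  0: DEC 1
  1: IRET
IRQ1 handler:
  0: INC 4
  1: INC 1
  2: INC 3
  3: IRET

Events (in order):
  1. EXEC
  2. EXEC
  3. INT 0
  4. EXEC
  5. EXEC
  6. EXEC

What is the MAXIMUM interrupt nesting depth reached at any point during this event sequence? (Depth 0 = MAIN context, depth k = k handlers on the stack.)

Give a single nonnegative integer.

Answer: 1

Derivation:
Event 1 (EXEC): [MAIN] PC=0: DEC 4 -> ACC=-4 [depth=0]
Event 2 (EXEC): [MAIN] PC=1: INC 5 -> ACC=1 [depth=0]
Event 3 (INT 0): INT 0 arrives: push (MAIN, PC=2), enter IRQ0 at PC=0 (depth now 1) [depth=1]
Event 4 (EXEC): [IRQ0] PC=0: DEC 1 -> ACC=0 [depth=1]
Event 5 (EXEC): [IRQ0] PC=1: IRET -> resume MAIN at PC=2 (depth now 0) [depth=0]
Event 6 (EXEC): [MAIN] PC=2: INC 4 -> ACC=4 [depth=0]
Max depth observed: 1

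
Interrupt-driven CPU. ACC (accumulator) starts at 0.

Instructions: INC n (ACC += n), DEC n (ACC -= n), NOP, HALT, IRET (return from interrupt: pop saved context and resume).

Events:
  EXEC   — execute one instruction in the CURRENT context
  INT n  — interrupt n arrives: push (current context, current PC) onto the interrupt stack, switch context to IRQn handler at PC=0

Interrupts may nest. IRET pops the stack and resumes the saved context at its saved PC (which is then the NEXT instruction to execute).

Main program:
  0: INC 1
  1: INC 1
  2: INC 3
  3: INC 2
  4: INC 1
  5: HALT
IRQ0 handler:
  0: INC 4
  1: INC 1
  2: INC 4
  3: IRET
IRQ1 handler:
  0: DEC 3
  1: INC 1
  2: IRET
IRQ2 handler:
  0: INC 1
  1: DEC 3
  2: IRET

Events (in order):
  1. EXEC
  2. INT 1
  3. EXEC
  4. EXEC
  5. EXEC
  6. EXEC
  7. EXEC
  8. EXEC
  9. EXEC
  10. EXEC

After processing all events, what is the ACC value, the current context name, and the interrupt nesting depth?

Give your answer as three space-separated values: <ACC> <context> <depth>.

Event 1 (EXEC): [MAIN] PC=0: INC 1 -> ACC=1
Event 2 (INT 1): INT 1 arrives: push (MAIN, PC=1), enter IRQ1 at PC=0 (depth now 1)
Event 3 (EXEC): [IRQ1] PC=0: DEC 3 -> ACC=-2
Event 4 (EXEC): [IRQ1] PC=1: INC 1 -> ACC=-1
Event 5 (EXEC): [IRQ1] PC=2: IRET -> resume MAIN at PC=1 (depth now 0)
Event 6 (EXEC): [MAIN] PC=1: INC 1 -> ACC=0
Event 7 (EXEC): [MAIN] PC=2: INC 3 -> ACC=3
Event 8 (EXEC): [MAIN] PC=3: INC 2 -> ACC=5
Event 9 (EXEC): [MAIN] PC=4: INC 1 -> ACC=6
Event 10 (EXEC): [MAIN] PC=5: HALT

Answer: 6 MAIN 0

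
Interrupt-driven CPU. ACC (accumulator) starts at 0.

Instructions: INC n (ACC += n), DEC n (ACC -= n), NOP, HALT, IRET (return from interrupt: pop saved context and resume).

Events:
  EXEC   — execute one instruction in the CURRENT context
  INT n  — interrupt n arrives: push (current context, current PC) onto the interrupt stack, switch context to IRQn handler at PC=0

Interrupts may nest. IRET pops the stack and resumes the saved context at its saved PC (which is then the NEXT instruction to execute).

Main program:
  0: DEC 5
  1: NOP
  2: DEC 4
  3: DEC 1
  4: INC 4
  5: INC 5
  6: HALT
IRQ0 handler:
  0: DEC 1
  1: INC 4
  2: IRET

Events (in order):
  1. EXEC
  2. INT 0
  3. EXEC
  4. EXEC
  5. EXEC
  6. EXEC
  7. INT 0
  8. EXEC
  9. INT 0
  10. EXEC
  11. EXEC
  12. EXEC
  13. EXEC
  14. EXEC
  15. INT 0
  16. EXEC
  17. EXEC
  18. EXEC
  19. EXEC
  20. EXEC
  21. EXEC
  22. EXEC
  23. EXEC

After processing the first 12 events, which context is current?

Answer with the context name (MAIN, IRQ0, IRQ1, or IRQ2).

Answer: IRQ0

Derivation:
Event 1 (EXEC): [MAIN] PC=0: DEC 5 -> ACC=-5
Event 2 (INT 0): INT 0 arrives: push (MAIN, PC=1), enter IRQ0 at PC=0 (depth now 1)
Event 3 (EXEC): [IRQ0] PC=0: DEC 1 -> ACC=-6
Event 4 (EXEC): [IRQ0] PC=1: INC 4 -> ACC=-2
Event 5 (EXEC): [IRQ0] PC=2: IRET -> resume MAIN at PC=1 (depth now 0)
Event 6 (EXEC): [MAIN] PC=1: NOP
Event 7 (INT 0): INT 0 arrives: push (MAIN, PC=2), enter IRQ0 at PC=0 (depth now 1)
Event 8 (EXEC): [IRQ0] PC=0: DEC 1 -> ACC=-3
Event 9 (INT 0): INT 0 arrives: push (IRQ0, PC=1), enter IRQ0 at PC=0 (depth now 2)
Event 10 (EXEC): [IRQ0] PC=0: DEC 1 -> ACC=-4
Event 11 (EXEC): [IRQ0] PC=1: INC 4 -> ACC=0
Event 12 (EXEC): [IRQ0] PC=2: IRET -> resume IRQ0 at PC=1 (depth now 1)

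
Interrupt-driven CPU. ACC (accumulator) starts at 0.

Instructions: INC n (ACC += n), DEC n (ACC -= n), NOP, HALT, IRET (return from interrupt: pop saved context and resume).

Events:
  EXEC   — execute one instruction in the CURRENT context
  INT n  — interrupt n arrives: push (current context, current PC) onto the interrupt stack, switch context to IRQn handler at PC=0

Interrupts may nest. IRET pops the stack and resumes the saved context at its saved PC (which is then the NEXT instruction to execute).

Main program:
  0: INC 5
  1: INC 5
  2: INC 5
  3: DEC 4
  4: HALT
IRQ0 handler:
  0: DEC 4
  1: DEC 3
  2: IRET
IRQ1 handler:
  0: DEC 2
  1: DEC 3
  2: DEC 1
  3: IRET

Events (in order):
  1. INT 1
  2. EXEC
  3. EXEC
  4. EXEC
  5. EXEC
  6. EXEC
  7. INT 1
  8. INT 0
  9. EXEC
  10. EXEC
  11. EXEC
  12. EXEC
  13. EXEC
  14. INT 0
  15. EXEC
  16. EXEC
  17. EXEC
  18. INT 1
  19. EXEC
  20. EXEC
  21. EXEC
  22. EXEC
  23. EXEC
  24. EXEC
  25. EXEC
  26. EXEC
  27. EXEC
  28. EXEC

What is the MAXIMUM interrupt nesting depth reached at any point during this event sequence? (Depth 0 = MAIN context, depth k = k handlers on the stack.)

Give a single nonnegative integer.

Event 1 (INT 1): INT 1 arrives: push (MAIN, PC=0), enter IRQ1 at PC=0 (depth now 1) [depth=1]
Event 2 (EXEC): [IRQ1] PC=0: DEC 2 -> ACC=-2 [depth=1]
Event 3 (EXEC): [IRQ1] PC=1: DEC 3 -> ACC=-5 [depth=1]
Event 4 (EXEC): [IRQ1] PC=2: DEC 1 -> ACC=-6 [depth=1]
Event 5 (EXEC): [IRQ1] PC=3: IRET -> resume MAIN at PC=0 (depth now 0) [depth=0]
Event 6 (EXEC): [MAIN] PC=0: INC 5 -> ACC=-1 [depth=0]
Event 7 (INT 1): INT 1 arrives: push (MAIN, PC=1), enter IRQ1 at PC=0 (depth now 1) [depth=1]
Event 8 (INT 0): INT 0 arrives: push (IRQ1, PC=0), enter IRQ0 at PC=0 (depth now 2) [depth=2]
Event 9 (EXEC): [IRQ0] PC=0: DEC 4 -> ACC=-5 [depth=2]
Event 10 (EXEC): [IRQ0] PC=1: DEC 3 -> ACC=-8 [depth=2]
Event 11 (EXEC): [IRQ0] PC=2: IRET -> resume IRQ1 at PC=0 (depth now 1) [depth=1]
Event 12 (EXEC): [IRQ1] PC=0: DEC 2 -> ACC=-10 [depth=1]
Event 13 (EXEC): [IRQ1] PC=1: DEC 3 -> ACC=-13 [depth=1]
Event 14 (INT 0): INT 0 arrives: push (IRQ1, PC=2), enter IRQ0 at PC=0 (depth now 2) [depth=2]
Event 15 (EXEC): [IRQ0] PC=0: DEC 4 -> ACC=-17 [depth=2]
Event 16 (EXEC): [IRQ0] PC=1: DEC 3 -> ACC=-20 [depth=2]
Event 17 (EXEC): [IRQ0] PC=2: IRET -> resume IRQ1 at PC=2 (depth now 1) [depth=1]
Event 18 (INT 1): INT 1 arrives: push (IRQ1, PC=2), enter IRQ1 at PC=0 (depth now 2) [depth=2]
Event 19 (EXEC): [IRQ1] PC=0: DEC 2 -> ACC=-22 [depth=2]
Event 20 (EXEC): [IRQ1] PC=1: DEC 3 -> ACC=-25 [depth=2]
Event 21 (EXEC): [IRQ1] PC=2: DEC 1 -> ACC=-26 [depth=2]
Event 22 (EXEC): [IRQ1] PC=3: IRET -> resume IRQ1 at PC=2 (depth now 1) [depth=1]
Event 23 (EXEC): [IRQ1] PC=2: DEC 1 -> ACC=-27 [depth=1]
Event 24 (EXEC): [IRQ1] PC=3: IRET -> resume MAIN at PC=1 (depth now 0) [depth=0]
Event 25 (EXEC): [MAIN] PC=1: INC 5 -> ACC=-22 [depth=0]
Event 26 (EXEC): [MAIN] PC=2: INC 5 -> ACC=-17 [depth=0]
Event 27 (EXEC): [MAIN] PC=3: DEC 4 -> ACC=-21 [depth=0]
Event 28 (EXEC): [MAIN] PC=4: HALT [depth=0]
Max depth observed: 2

Answer: 2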